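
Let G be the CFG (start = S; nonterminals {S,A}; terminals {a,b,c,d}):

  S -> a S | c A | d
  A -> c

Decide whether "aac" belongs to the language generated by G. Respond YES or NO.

Convert to CNF:
  S -> T0 S | T1 A | d
  A -> c
  T0 -> a
  T1 -> c

Fill CYK table bottom-up:
  [0..0]={T0}  "a"  orig:{}
  [1..1]={T0}  "a"  orig:{}
  [2..2]={A,T1}  "c"  orig:{A}
  [0..1]=∅  "aa"
  [1..2]=∅  "ac"
  [0..2]=∅  "aac"

S ∉ T[0,2] ⇒ NO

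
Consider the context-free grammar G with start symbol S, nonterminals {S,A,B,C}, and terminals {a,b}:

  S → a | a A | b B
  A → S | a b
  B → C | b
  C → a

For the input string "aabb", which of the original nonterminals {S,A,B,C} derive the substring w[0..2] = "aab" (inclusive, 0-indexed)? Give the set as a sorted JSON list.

CNF form of G:
  S -> T0 A | T1 B | a
  A -> T0 A | T0 T1 | T1 B | a
  B -> a | b
  C -> a
  T0 -> a
  T1 -> b

CYK table (by increasing span), restricted to cells inside w[0..2]:
  T[0,0] 'a' = {A,B,C,S,T0}  orig:{A,B,C,S}
  T[1,1] 'a' = {A,B,C,S,T0}  orig:{A,B,C,S}
  T[2,2] 'b' = {B,T1}  orig:{B}
  T[0,1] 'aa' = {A,S}
  T[1,2] 'ab' = {A}
  T[0,2] 'aab' = {A,S}

Original NTs in T[0,2] deriving "aab": ["A", "S"]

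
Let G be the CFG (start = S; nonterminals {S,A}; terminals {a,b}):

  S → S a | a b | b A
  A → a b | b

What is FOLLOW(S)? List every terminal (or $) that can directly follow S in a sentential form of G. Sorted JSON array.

FIRST iteration:
round 1:
  A via A→a b: +{a}
  A via A→b: +{b}
  S via S→a b: +{a}
  S via S→b A: +{b}
  S: {a,b}  A: {a,b}
round 2: done
  S: {a,b}  A: {a,b}

FOLLOW iteration:
initialize: $ ∈ FOLLOW(S)
pass 1:
  S→S a: FOLLOW(S) ⊇ FIRST(a) = {a}; new: +{a}
  S→b A: FOLLOW(A) ⊇ FOLLOW(S) ⊇ {$,a}; new: +{$,a}
  FOLLOW(S)={$,a}  FOLLOW(A)={$,a}
pass 2: — fixpoint
  FOLLOW(S)={$,a}  FOLLOW(A)={$,a}

FOLLOW(S) = ["$", "a"]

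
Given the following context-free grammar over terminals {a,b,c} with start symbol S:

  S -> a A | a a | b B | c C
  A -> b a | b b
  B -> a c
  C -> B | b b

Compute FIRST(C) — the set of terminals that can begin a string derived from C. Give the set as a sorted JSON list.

FIRST sets, iterate to fixpoint:
round 1:
  A via A→b a: +{b}
  B via B→a c: +{a}
  C via C→B: +{a}
  C via C→b b: +{b}
  S via S→a A: +{a}
  S via S→b B: +{b}
  S via S→c C: +{c}
  FIRST[S]={a,b,c}  FIRST[A]={b}  FIRST[B]={a}  FIRST[C]={a,b}
round 2: (stable)
  FIRST[S]={a,b,c}  FIRST[A]={b}  FIRST[B]={a}  FIRST[C]={a,b}

FIRST(C) = ["a", "b"]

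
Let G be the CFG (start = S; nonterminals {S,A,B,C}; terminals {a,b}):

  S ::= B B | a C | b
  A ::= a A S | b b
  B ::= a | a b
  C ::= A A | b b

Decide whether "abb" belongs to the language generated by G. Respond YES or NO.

Convert to CNF:
  S -> B B | T0 C | b
  A -> T0 X2 | T1 T1
  B -> T0 T1 | a
  C -> A A | T1 T1
  T0 -> a
  T1 -> b
  X2 -> A S

Fill CYK table bottom-up:
  T[0,0] 'a' = {B,T0}  orig:{B}
  T[1,1] 'b' = {S,T1}  orig:{S}
  T[2,2] 'b' = {S,T1}  orig:{S}
  T[0,1] 'ab' = {B}
  T[1,2] 'bb' = {A,C}
  T[0,2] 'abb' = {S}

S ∈ T[0,2] ⇒ YES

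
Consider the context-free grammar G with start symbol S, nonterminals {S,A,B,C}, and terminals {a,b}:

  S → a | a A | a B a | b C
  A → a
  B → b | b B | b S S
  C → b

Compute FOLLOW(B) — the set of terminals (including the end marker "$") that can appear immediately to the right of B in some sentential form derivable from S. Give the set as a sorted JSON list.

FIRST iteration:
[1]
  A via A→a: +{a}
  B via B→b: +{b}
  C via C→b: +{b}
  S via S→a: +{a}
  S via S→b C: +{b}
  FIRST(S)={a,b}  FIRST(A)={a}  FIRST(B)={b}  FIRST(C)={b}
[2] (no change)
  FIRST(S)={a,b}  FIRST(A)={a}  FIRST(B)={b}  FIRST(C)={b}

FOLLOW iteration:
FOLLOW(S) := {$}
iter 1:
  B→b S S: FOLLOW(S) ⊇ FIRST(S) = {a,b}; new: +{a,b}
  S→a A: FOLLOW(A) ⊇ FOLLOW(S) ⊇ {$,a,b}; new: +{$,a,b}
  S→a B a: FOLLOW(B) ⊇ FIRST(a) = {a}; new: +{a}
  S→b C: FOLLOW(C) ⊇ FOLLOW(S) ⊇ {$,a,b}; new: +{$,a,b}
  FOLLOW(S)={$,a,b}  FOLLOW(A)={$,a,b}  FOLLOW(B)={a}  FOLLOW(C)={$,a,b}
iter 2: — fixpoint
  FOLLOW(S)={$,a,b}  FOLLOW(A)={$,a,b}  FOLLOW(B)={a}  FOLLOW(C)={$,a,b}

FOLLOW(B) = ["a"]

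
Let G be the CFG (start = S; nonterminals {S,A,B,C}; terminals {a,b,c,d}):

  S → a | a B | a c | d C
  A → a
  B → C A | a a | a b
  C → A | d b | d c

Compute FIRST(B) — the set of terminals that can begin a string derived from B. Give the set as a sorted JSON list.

Compute FIRST by fixpoint:
pass 1:
  A via A→a: +{a}
  B via B→a a: +{a}
  C via C→A: +{a}
  C via C→d b: +{d}
  S via S→a: +{a}
  S via S→d C: +{d}
  FIRST(S)={a,d}  FIRST(A)={a}  FIRST(B)={a}  FIRST(C)={a,d}
pass 2:
  B via B→C A: +{d}
  FIRST(S)={a,d}  FIRST(A)={a}  FIRST(B)={a,d}  FIRST(C)={a,d}
pass 3: done
  FIRST(S)={a,d}  FIRST(A)={a}  FIRST(B)={a,d}  FIRST(C)={a,d}

FIRST(B) = ["a", "d"]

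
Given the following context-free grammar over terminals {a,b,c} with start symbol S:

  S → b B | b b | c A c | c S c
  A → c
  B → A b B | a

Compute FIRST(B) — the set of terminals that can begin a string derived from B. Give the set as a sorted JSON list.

Compute FIRST by fixpoint:
[1]
  A via A→c: +{c}
  B via B→A b B: +{c}
  B via B→a: +{a}
  S via S→b B: +{b}
  S via S→c A c: +{c}
  FIRST[S]={b,c}  FIRST[A]={c}  FIRST[B]={a,c}
[2] done
  FIRST[S]={b,c}  FIRST[A]={c}  FIRST[B]={a,c}

FIRST(B) = ["a", "c"]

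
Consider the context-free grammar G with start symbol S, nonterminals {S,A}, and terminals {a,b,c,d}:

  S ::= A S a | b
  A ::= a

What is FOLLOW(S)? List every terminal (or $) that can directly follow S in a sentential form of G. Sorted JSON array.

Compute FIRST by fixpoint:
round 1:
  A via A→a: +{a}
  S via S→A S a: +{a}
  S via S→b: +{b}
  FIRST(S)={a,b}  FIRST(A)={a}
round 2: done
  FIRST(S)={a,b}  FIRST(A)={a}

FOLLOW iteration:
FOLLOW(S) := {$}
round 1:
  S→A S a: FOLLOW(A) ⊇ FIRST(S) = {a,b}; new: +{a,b}
  S→A S a: FOLLOW(S) ⊇ FIRST(a) = {a}; new: +{a}
  FOLLOW(S)={$,a}  FOLLOW(A)={a,b}
round 2: (no change)
  FOLLOW(S)={$,a}  FOLLOW(A)={a,b}

FOLLOW(S) = ["$", "a"]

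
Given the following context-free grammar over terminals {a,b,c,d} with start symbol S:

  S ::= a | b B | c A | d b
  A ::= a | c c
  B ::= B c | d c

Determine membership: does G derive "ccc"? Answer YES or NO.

CNF form of G:
  S -> T0 A | T1 T2 | T2 B | a
  A -> T0 T0 | a
  B -> B T0 | T1 T0
  T0 -> c
  T1 -> d
  T2 -> b

Fill CYK table bottom-up:
  [0..0]={T0}  "c"  orig:{}
  [1..1]={T0}  "c"  orig:{}
  [2..2]={T0}  "c"  orig:{}
  [0..1]={A}  "cc"
  [1..2]={A}  "cc"
  [0..2]={S}  "ccc"

S ∈ T[0,2] ⇒ YES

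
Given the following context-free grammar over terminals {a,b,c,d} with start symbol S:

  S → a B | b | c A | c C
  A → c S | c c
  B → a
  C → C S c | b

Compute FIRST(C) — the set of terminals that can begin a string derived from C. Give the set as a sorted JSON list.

FIRST iteration:
iter 1:
  A via A→c S: +{c}
  B via B→a: +{a}
  C via C→b: +{b}
  S via S→a B: +{a}
  S via S→b: +{b}
  S via S→c A: +{c}
  S: {a,b,c}  A: {c}  B: {a}  C: {b}
iter 2: done
  S: {a,b,c}  A: {c}  B: {a}  C: {b}

FIRST(C) = ["b"]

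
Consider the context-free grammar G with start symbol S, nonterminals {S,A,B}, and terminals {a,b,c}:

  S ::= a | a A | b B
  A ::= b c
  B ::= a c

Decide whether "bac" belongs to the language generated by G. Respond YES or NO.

Convert to CNF:
  S -> T0 B | T2 A | a
  A -> T0 T1
  B -> T2 T1
  T0 -> b
  T1 -> c
  T2 -> a

CYK table (by increasing span):
  cell(0,0) b: {T0}  orig:{}
  cell(1,1) a: {S,T2}  orig:{S}
  cell(2,2) c: {T1}  orig:{}
  cell(0,1) ba: ∅
  cell(1,2) ac: {B}
  cell(0,2) bac: {S}

S ∈ T[0,2] ⇒ YES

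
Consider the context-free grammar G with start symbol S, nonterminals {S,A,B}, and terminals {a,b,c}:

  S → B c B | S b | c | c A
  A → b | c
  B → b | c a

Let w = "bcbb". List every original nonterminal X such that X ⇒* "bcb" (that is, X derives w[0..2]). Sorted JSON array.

CNF form of G:
  S -> B X3 | S T2 | T0 A | c
  A -> b | c
  B -> T0 T1 | b
  T0 -> c
  T1 -> a
  T2 -> b
  X3 -> T0 B

CYK fill — only the sub-triangle for w[0..2]:
  T[0,0] 'b' = {A,B,T2}  orig:{A,B}
  T[1,1] 'c' = {A,S,T0}  orig:{A,S}
  T[2,2] 'b' = {A,B,T2}  orig:{A,B}
  T[0,1] 'bc' = ∅
  T[1,2] 'cb' = {S,X3}  orig:{S}
  T[0,2] 'bcb' = {S}

Original NTs in T[0,2] deriving "bcb": ["S"]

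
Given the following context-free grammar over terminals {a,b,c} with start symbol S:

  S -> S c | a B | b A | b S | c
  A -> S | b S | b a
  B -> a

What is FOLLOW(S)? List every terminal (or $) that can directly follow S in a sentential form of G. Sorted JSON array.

Compute FIRST by fixpoint:
round 1:
  A via A→b S: +{b}
  B via B→a: +{a}
  S via S→a B: +{a}
  S via S→b A: +{b}
  S via S→c: +{c}
  S: {a,b,c}  A: {b}  B: {a}
round 2:
  A via A→S: +{a,c}
  S: {a,b,c}  A: {a,b,c}  B: {a}
round 3: (stable)
  S: {a,b,c}  A: {a,b,c}  B: {a}

FOLLOW sets:
seed FOLLOW(S) with $
round 1:
  S→S c: FOLLOW(S) ⊇ FIRST(c) = {c}; new: +{c}
  S→a B: FOLLOW(B) ⊇ FOLLOW(S) ⊇ {$,c}; new: +{$,c}
  S→b A: FOLLOW(A) ⊇ FOLLOW(S) ⊇ {$,c}; new: +{$,c}
  FOLLOW[S]={$,c}  FOLLOW[A]={$,c}  FOLLOW[B]={$,c}
round 2: — fixpoint
  FOLLOW[S]={$,c}  FOLLOW[A]={$,c}  FOLLOW[B]={$,c}

FOLLOW(S) = ["$", "c"]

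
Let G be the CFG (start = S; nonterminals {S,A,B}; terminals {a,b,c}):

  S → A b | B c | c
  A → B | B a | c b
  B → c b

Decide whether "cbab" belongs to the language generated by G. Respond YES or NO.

CNF form of G:
  S -> A T2 | B T1 | c
  A -> B T0 | T1 T2
  B -> T1 T2
  T0 -> a
  T1 -> c
  T2 -> b

Fill CYK table bottom-up:
  [0..0]={S,T1}  "c"  orig:{S}
  [1..1]={T2}  "b"  orig:{}
  [2..2]={T0}  "a"  orig:{}
  [3..3]={T2}  "b"  orig:{}
  [0..1]={A,B}  "cb"
  [1..2]=∅  "ba"
  [2..3]=∅  "ab"
  [0..2]={A}  "cba"
  [1..3]=∅  "bab"
  [0..3]={S}  "cbab"

S ∈ T[0,3] ⇒ YES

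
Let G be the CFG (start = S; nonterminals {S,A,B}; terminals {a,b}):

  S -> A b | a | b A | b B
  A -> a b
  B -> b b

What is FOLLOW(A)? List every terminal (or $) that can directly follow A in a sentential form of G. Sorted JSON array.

FIRST iteration:
[1]
  A via A→a b: +{a}
  B via B→b b: +{b}
  S via S→A b: +{a}
  S via S→b A: +{b}
  FIRST(S)={a,b}  FIRST(A)={a}  FIRST(B)={b}
[2] (stable)
  FIRST(S)={a,b}  FIRST(A)={a}  FIRST(B)={b}

FOLLOW sets:
FOLLOW(S) := {$}
[1]
  S→A b: FOLLOW(A) ⊇ FIRST(b) = {b}; new: +{b}
  S→b A: FOLLOW(A) ⊇ FOLLOW(S) ⊇ {$}; new: +{$}
  S→b B: FOLLOW(B) ⊇ FOLLOW(S) ⊇ {$}; new: +{$}
  S: {$}  A: {$,b}  B: {$}
[2] done
  S: {$}  A: {$,b}  B: {$}

FOLLOW(A) = ["$", "b"]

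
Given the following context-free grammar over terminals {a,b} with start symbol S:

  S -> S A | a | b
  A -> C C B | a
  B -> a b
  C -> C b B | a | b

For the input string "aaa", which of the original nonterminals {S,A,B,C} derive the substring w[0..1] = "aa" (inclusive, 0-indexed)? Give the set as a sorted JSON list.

Convert to CNF:
  S -> S A | a | b
  A -> C X2 | a
  B -> T0 T1
  C -> C X3 | a | b
  T0 -> a
  T1 -> b
  X2 -> C B
  X3 -> T1 B

Fill CYK table bottom-up — only the sub-triangle for w[0..1]:
  [0..0]={A,C,S,T0}  "a"  orig:{A,C,S}
  [1..1]={A,C,S,T0}  "a"  orig:{A,C,S}
  [0..1]={S}  "aa"

Original NTs in T[0,1] deriving "aa": ["S"]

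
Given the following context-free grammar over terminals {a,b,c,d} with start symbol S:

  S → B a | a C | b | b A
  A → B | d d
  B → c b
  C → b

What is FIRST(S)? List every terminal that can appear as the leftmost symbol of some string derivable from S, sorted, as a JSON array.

FIRST iteration:
[1]
  A via A→d d: +{d}
  B via B→c b: +{c}
  C via C→b: +{b}
  S via S→B a: +{c}
  S via S→a C: +{a}
  S via S→b: +{b}
  FIRST(S)={a,b,c}  FIRST(A)={d}  FIRST(B)={c}  FIRST(C)={b}
[2]
  A via A→B: +{c}
  FIRST(S)={a,b,c}  FIRST(A)={c,d}  FIRST(B)={c}  FIRST(C)={b}
[3] — fixpoint
  FIRST(S)={a,b,c}  FIRST(A)={c,d}  FIRST(B)={c}  FIRST(C)={b}

FIRST(S) = ["a", "b", "c"]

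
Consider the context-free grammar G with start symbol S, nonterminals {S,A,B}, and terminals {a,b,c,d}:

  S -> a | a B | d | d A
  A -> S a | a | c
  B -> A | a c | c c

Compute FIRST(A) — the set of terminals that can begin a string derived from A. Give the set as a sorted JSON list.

Compute FIRST by fixpoint:
round 1:
  A via A→a: +{a}
  A via A→c: +{c}
  B via B→A: +{a,c}
  S via S→a: +{a}
  S via S→d: +{d}
  FIRST[S]={a,d}  FIRST[A]={a,c}  FIRST[B]={a,c}
round 2:
  A via A→S a: +{d}
  B via B→A: +{d}
  FIRST[S]={a,d}  FIRST[A]={a,c,d}  FIRST[B]={a,c,d}
round 3: — fixpoint
  FIRST[S]={a,d}  FIRST[A]={a,c,d}  FIRST[B]={a,c,d}

FIRST(A) = ["a", "c", "d"]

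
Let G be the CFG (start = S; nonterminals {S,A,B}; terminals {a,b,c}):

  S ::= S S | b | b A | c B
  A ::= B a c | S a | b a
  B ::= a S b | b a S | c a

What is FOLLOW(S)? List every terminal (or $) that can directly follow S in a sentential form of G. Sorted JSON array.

Compute FIRST by fixpoint:
pass 1:
  A via A→b a: +{b}
  B via B→a S b: +{a}
  B via B→b a S: +{b}
  B via B→c a: +{c}
  S via S→b: +{b}
  S via S→c B: +{c}
  S: {b,c}  A: {b}  B: {a,b,c}
pass 2:
  A via A→B a c: +{a,c}
  S: {b,c}  A: {a,b,c}  B: {a,b,c}
pass 3: — fixpoint
  S: {b,c}  A: {a,b,c}  B: {a,b,c}

FOLLOW sets:
FOLLOW(S) := {$}
round 1:
  A→B a c: FOLLOW(B) ⊇ FIRST(a) = {a}; new: +{a}
  A→S a: FOLLOW(S) ⊇ FIRST(a) = {a}; new: +{a}
  B→a S b: FOLLOW(S) ⊇ FIRST(b) = {b}; new: +{b}
  S→S S: FOLLOW(S) ⊇ FIRST(S) = {b,c}; new: +{c}
  S→b A: FOLLOW(A) ⊇ FOLLOW(S) ⊇ {$,a,b,c}; new: +{$,a,b,c}
  S→c B: FOLLOW(B) ⊇ FOLLOW(S) ⊇ {$,a,b,c}; new: +{$,b,c}
  FOLLOW(S)={$,a,b,c}  FOLLOW(A)={$,a,b,c}  FOLLOW(B)={$,a,b,c}
round 2: done
  FOLLOW(S)={$,a,b,c}  FOLLOW(A)={$,a,b,c}  FOLLOW(B)={$,a,b,c}

FOLLOW(S) = ["$", "a", "b", "c"]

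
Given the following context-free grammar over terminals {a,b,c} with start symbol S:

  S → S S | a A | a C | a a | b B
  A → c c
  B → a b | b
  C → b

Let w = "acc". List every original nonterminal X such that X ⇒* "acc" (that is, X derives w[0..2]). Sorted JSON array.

CNF form of G:
  S -> S S | T1 A | T1 C | T1 T1 | T2 B
  A -> T0 T0
  B -> T1 T2 | b
  C -> b
  T0 -> c
  T1 -> a
  T2 -> b

CYK fill, restricted to cells inside w[0..2]:
  [0..0]={T1}  "a"  orig:{}
  [1..1]={T0}  "c"  orig:{}
  [2..2]={T0}  "c"  orig:{}
  [0..1]=∅  "ac"
  [1..2]={A}  "cc"
  [0..2]={S}  "acc"

Original NTs in T[0,2] deriving "acc": ["S"]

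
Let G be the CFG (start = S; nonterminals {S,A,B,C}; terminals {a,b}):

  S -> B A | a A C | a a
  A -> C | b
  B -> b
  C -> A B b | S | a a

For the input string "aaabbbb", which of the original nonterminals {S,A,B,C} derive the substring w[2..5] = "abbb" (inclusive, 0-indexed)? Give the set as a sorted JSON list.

Convert to CNF:
  S -> B A | T1 T1 | T1 X6
  A -> A X2 | B A | T1 T1 | T1 X3 | b
  B -> b
  C -> A X4 | B A | T1 T1 | T1 X5
  T0 -> b
  T1 -> a
  X2 -> B T0
  X3 -> A C
  X4 -> B T0
  X5 -> A C
  X6 -> A C

CYK table (by increasing span), restricted to cells inside w[2..5]:
  T[2,2] 'a' = {T1}  orig:{}
  T[3,3] 'b' = {A,B,T0}  orig:{A,B}
  T[4,4] 'b' = {A,B,T0}  orig:{A,B}
  T[5,5] 'b' = {A,B,T0}  orig:{A,B}
  T[2,3] 'ab' = ∅
  T[3,4] 'bb' = {A,C,S,X2,X4}  orig:{A,C,S}
  T[4,5] 'bb' = {A,C,S,X2,X4}  orig:{A,C,S}
  T[2,4] 'abb' = ∅
  T[3,5] 'bbb' = {A,C,S,X3,X5,X6}  orig:{A,C,S}
  T[2,5] 'abbb' = {A,C,S}

Original NTs in T[2,5] deriving "abbb": ["A", "C", "S"]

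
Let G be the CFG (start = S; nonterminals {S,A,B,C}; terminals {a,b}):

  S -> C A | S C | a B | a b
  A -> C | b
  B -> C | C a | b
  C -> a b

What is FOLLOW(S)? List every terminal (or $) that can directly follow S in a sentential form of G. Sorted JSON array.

FIRST sets, iterate to fixpoint:
round 1:
  A via A→b: +{b}
  B via B→b: +{b}
  C via C→a b: +{a}
  S via S→C A: +{a}
  FIRST[S]={a}  FIRST[A]={b}  FIRST[B]={b}  FIRST[C]={a}
round 2:
  A via A→C: +{a}
  B via B→C: +{a}
  FIRST[S]={a}  FIRST[A]={a,b}  FIRST[B]={a,b}  FIRST[C]={a}
round 3: — fixpoint
  FIRST[S]={a}  FIRST[A]={a,b}  FIRST[B]={a,b}  FIRST[C]={a}

Compute FOLLOW by fixpoint:
seed FOLLOW(S) with $
pass 1:
  B→C a: FOLLOW(C) ⊇ FIRST(a) = {a}; new: +{a}
  S→C A: FOLLOW(C) ⊇ FIRST(A) = {a,b}; new: +{b}
  S→C A: FOLLOW(A) ⊇ FOLLOW(S) ⊇ {$}; new: +{$}
  S→S C: FOLLOW(S) ⊇ FIRST(C) = {a}; new: +{a}
  S→S C: FOLLOW(C) ⊇ FOLLOW(S) ⊇ {$,a}; new: +{$}
  S→a B: FOLLOW(B) ⊇ FOLLOW(S) ⊇ {$,a}; new: +{$,a}
  S: {$,a}  A: {$}  B: {$,a}  C: {$,a,b}
pass 2:
  S→C A: FOLLOW(A) ⊇ FOLLOW(S) ⊇ {$,a}; new: +{a}
  S: {$,a}  A: {$,a}  B: {$,a}  C: {$,a,b}
pass 3: (stable)
  S: {$,a}  A: {$,a}  B: {$,a}  C: {$,a,b}

FOLLOW(S) = ["$", "a"]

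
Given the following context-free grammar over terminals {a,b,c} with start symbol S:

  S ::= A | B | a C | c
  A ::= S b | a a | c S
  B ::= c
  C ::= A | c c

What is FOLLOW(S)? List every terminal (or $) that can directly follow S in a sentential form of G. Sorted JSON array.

FIRST iteration:
round 1:
  A via A→a a: +{a}
  A via A→c S: +{c}
  B via B→c: +{c}
  C via C→A: +{a,c}
  S via S→A: +{a,c}
  S: {a,c}  A: {a,c}  B: {c}  C: {a,c}
round 2: (no change)
  S: {a,c}  A: {a,c}  B: {c}  C: {a,c}

Compute FOLLOW by fixpoint:
initialize: $ ∈ FOLLOW(S)
iter 1:
  A→S b: FOLLOW(S) ⊇ FIRST(b) = {b}; new: +{b}
  S→A: FOLLOW(A) ⊇ FOLLOW(S) ⊇ {$,b}; new: +{$,b}
  S→B: FOLLOW(B) ⊇ FOLLOW(S) ⊇ {$,b}; new: +{$,b}
  S→a C: FOLLOW(C) ⊇ FOLLOW(S) ⊇ {$,b}; new: +{$,b}
  FOLLOW[S]={$,b}  FOLLOW[A]={$,b}  FOLLOW[B]={$,b}  FOLLOW[C]={$,b}
iter 2: — fixpoint
  FOLLOW[S]={$,b}  FOLLOW[A]={$,b}  FOLLOW[B]={$,b}  FOLLOW[C]={$,b}

FOLLOW(S) = ["$", "b"]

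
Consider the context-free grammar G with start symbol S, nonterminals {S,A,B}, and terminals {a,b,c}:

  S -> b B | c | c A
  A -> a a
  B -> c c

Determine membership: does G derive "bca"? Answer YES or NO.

CNF form of G:
  S -> T1 A | T2 B | c
  A -> T0 T0
  B -> T1 T1
  T0 -> a
  T1 -> c
  T2 -> b

CYK fill:
  [0..0]={T2}  "b"  orig:{}
  [1..1]={S,T1}  "c"  orig:{S}
  [2..2]={T0}  "a"  orig:{}
  [0..1]=∅  "bc"
  [1..2]=∅  "ca"
  [0..2]=∅  "bca"

S ∉ T[0,2] ⇒ NO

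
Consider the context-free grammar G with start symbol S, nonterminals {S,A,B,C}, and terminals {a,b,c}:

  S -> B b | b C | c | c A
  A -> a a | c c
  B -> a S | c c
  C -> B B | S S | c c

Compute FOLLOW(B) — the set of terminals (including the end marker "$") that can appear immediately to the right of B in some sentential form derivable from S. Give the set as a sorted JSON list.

FIRST sets, iterate to fixpoint:
[1]
  A via A→a a: +{a}
  A via A→c c: +{c}
  B via B→a S: +{a}
  B via B→c c: +{c}
  C via C→B B: +{a,c}
  S via S→B b: +{a,c}
  S via S→b C: +{b}
  FIRST[S]={a,b,c}  FIRST[A]={a,c}  FIRST[B]={a,c}  FIRST[C]={a,c}
[2]
  C via C→S S: +{b}
  FIRST[S]={a,b,c}  FIRST[A]={a,c}  FIRST[B]={a,c}  FIRST[C]={a,b,c}
[3] — fixpoint
  FIRST[S]={a,b,c}  FIRST[A]={a,c}  FIRST[B]={a,c}  FIRST[C]={a,b,c}

FOLLOW iteration:
FOLLOW(S) := {$}
[1]
  C→B B: FOLLOW(B) ⊇ FIRST(B) = {a,c}; new: +{a,c}
  C→S S: FOLLOW(S) ⊇ FIRST(S) = {a,b,c}; new: +{a,b,c}
  S→B b: FOLLOW(B) ⊇ FIRST(b) = {b}; new: +{b}
  S→b C: FOLLOW(C) ⊇ FOLLOW(S) ⊇ {$,a,b,c}; new: +{$,a,b,c}
  S→c A: FOLLOW(A) ⊇ FOLLOW(S) ⊇ {$,a,b,c}; new: +{$,a,b,c}
  FOLLOW(S)={$,a,b,c}  FOLLOW(A)={$,a,b,c}  FOLLOW(B)={a,b,c}  FOLLOW(C)={$,a,b,c}
[2]
  C→B B: FOLLOW(B) ⊇ FOLLOW(C) ⊇ {$,a,b,c}; new: +{$}
  FOLLOW(S)={$,a,b,c}  FOLLOW(A)={$,a,b,c}  FOLLOW(B)={$,a,b,c}  FOLLOW(C)={$,a,b,c}
[3] — fixpoint
  FOLLOW(S)={$,a,b,c}  FOLLOW(A)={$,a,b,c}  FOLLOW(B)={$,a,b,c}  FOLLOW(C)={$,a,b,c}

FOLLOW(B) = ["$", "a", "b", "c"]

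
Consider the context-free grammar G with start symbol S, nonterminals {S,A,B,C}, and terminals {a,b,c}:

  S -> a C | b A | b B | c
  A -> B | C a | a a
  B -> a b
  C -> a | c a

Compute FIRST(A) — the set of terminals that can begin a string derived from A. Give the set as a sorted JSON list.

Compute FIRST by fixpoint:
round 1:
  A via A→a a: +{a}
  B via B→a b: +{a}
  C via C→a: +{a}
  C via C→c a: +{c}
  S via S→a C: +{a}
  S via S→b A: +{b}
  S via S→c: +{c}
  S: {a,b,c}  A: {a}  B: {a}  C: {a,c}
round 2:
  A via A→C a: +{c}
  S: {a,b,c}  A: {a,c}  B: {a}  C: {a,c}
round 3: (stable)
  S: {a,b,c}  A: {a,c}  B: {a}  C: {a,c}

FIRST(A) = ["a", "c"]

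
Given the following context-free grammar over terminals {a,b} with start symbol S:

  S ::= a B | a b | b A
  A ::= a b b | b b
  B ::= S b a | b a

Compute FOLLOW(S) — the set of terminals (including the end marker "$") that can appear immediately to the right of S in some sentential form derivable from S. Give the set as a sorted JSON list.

Compute FIRST by fixpoint:
[1]
  A via A→a b b: +{a}
  A via A→b b: +{b}
  B via B→b a: +{b}
  S via S→a B: +{a}
  S via S→b A: +{b}
  FIRST[S]={a,b}  FIRST[A]={a,b}  FIRST[B]={b}
[2]
  B via B→S b a: +{a}
  FIRST[S]={a,b}  FIRST[A]={a,b}  FIRST[B]={a,b}
[3] (no change)
  FIRST[S]={a,b}  FIRST[A]={a,b}  FIRST[B]={a,b}

FOLLOW sets:
seed FOLLOW(S) with $
round 1:
  B→S b a: FOLLOW(S) ⊇ FIRST(b) = {b}; new: +{b}
  S→a B: FOLLOW(B) ⊇ FOLLOW(S) ⊇ {$,b}; new: +{$,b}
  S→b A: FOLLOW(A) ⊇ FOLLOW(S) ⊇ {$,b}; new: +{$,b}
  S: {$,b}  A: {$,b}  B: {$,b}
round 2: (stable)
  S: {$,b}  A: {$,b}  B: {$,b}

FOLLOW(S) = ["$", "b"]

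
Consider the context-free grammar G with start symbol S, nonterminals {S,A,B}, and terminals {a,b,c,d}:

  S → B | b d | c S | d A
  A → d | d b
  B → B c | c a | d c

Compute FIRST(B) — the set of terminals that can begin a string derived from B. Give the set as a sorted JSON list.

FIRST iteration:
pass 1:
  A via A→d: +{d}
  B via B→c a: +{c}
  B via B→d c: +{d}
  S via S→B: +{c,d}
  S via S→b d: +{b}
  FIRST[S]={b,c,d}  FIRST[A]={d}  FIRST[B]={c,d}
pass 2: done
  FIRST[S]={b,c,d}  FIRST[A]={d}  FIRST[B]={c,d}

FIRST(B) = ["c", "d"]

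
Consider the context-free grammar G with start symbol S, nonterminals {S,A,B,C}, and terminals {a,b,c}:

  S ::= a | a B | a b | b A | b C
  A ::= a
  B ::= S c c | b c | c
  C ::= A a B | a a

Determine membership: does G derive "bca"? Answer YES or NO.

Convert to CNF:
  S -> T1 A | T1 C | T2 B | T2 T1 | a
  A -> a
  B -> S X3 | T1 T0 | c
  C -> A X4 | T2 T2
  T0 -> c
  T1 -> b
  T2 -> a
  X3 -> T0 T0
  X4 -> T2 B

CYK fill:
  T[0,0] 'b' = {T1}  orig:{}
  T[1,1] 'c' = {B,T0}  orig:{B}
  T[2,2] 'a' = {A,S,T2}  orig:{A,S}
  T[0,1] 'bc' = {B}
  T[1,2] 'ca' = ∅
  T[0,2] 'bca' = ∅

S ∉ T[0,2] ⇒ NO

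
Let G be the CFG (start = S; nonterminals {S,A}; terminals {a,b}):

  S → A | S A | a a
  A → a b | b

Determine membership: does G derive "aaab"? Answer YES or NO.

CNF form of G:
  S -> S A | T0 T0 | T0 T1 | b
  A -> T0 T1 | b
  T0 -> a
  T1 -> b

CYK table (by increasing span):
  [0..0]={T0}  "a"  orig:{}
  [1..1]={T0}  "a"  orig:{}
  [2..2]={T0}  "a"  orig:{}
  [3..3]={A,S,T1}  "b"  orig:{A,S}
  [0..1]={S}  "aa"
  [1..2]={S}  "aa"
  [2..3]={A,S}  "ab"
  [0..2]=∅  "aaa"
  [1..3]={S}  "aab"
  [0..3]={S}  "aaab"

S ∈ T[0,3] ⇒ YES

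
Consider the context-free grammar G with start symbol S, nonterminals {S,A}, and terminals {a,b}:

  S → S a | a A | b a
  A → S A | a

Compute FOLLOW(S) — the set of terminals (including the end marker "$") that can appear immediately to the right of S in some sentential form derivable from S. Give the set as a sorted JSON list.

FIRST iteration:
round 1:
  A via A→a: +{a}
  S via S→a A: +{a}
  S via S→b a: +{b}
  FIRST(S)={a,b}  FIRST(A)={a}
round 2:
  A via A→S A: +{b}
  FIRST(S)={a,b}  FIRST(A)={a,b}
round 3: (no change)
  FIRST(S)={a,b}  FIRST(A)={a,b}

FOLLOW iteration:
initialize: $ ∈ FOLLOW(S)
pass 1:
  A→S A: FOLLOW(S) ⊇ FIRST(A) = {a,b}; new: +{a,b}
  S→a A: FOLLOW(A) ⊇ FOLLOW(S) ⊇ {$,a,b}; new: +{$,a,b}
  S: {$,a,b}  A: {$,a,b}
pass 2: done
  S: {$,a,b}  A: {$,a,b}

FOLLOW(S) = ["$", "a", "b"]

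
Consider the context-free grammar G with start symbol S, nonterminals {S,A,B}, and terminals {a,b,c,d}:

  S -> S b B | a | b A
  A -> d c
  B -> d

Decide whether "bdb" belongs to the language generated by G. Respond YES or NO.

CNF form of G:
  S -> S X3 | T2 A | a
  A -> T0 T1
  B -> d
  T0 -> d
  T1 -> c
  T2 -> b
  X3 -> T2 B

CYK table (by increasing span):
  cell(0,0) b: {T2}  orig:{}
  cell(1,1) d: {B,T0}  orig:{B}
  cell(2,2) b: {T2}  orig:{}
  cell(0,1) bd: {X3}  orig:{}
  cell(1,2) db: ∅
  cell(0,2) bdb: ∅

S ∉ T[0,2] ⇒ NO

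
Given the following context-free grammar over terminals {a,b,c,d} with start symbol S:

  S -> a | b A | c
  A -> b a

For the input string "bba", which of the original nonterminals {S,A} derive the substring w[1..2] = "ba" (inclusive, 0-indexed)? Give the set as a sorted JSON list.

Convert to CNF:
  S -> T0 A | a | c
  A -> T0 T1
  T0 -> b
  T1 -> a

CYK fill, restricted to cells inside w[1..2]:
  [1..1]={T0}  "b"  orig:{}
  [2..2]={S,T1}  "a"  orig:{S}
  [1..2]={A}  "ba"

Original NTs in T[1,2] deriving "ba": ["A"]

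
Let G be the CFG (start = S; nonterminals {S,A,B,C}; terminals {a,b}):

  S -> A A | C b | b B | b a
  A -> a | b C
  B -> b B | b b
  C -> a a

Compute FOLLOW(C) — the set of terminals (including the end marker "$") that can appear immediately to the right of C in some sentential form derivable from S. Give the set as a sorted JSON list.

FIRST sets, iterate to fixpoint:
round 1:
  A via A→a: +{a}
  A via A→b C: +{b}
  B via B→b B: +{b}
  C via C→a a: +{a}
  S via S→A A: +{a,b}
  FIRST[S]={a,b}  FIRST[A]={a,b}  FIRST[B]={b}  FIRST[C]={a}
round 2: — fixpoint
  FIRST[S]={a,b}  FIRST[A]={a,b}  FIRST[B]={b}  FIRST[C]={a}

FOLLOW iteration:
seed FOLLOW(S) with $
pass 1:
  S→A A: FOLLOW(A) ⊇ FIRST(A) = {a,b}; new: +{a,b}
  S→A A: FOLLOW(A) ⊇ FOLLOW(S) ⊇ {$}; new: +{$}
  S→C b: FOLLOW(C) ⊇ FIRST(b) = {b}; new: +{b}
  S→b B: FOLLOW(B) ⊇ FOLLOW(S) ⊇ {$}; new: +{$}
  FOLLOW[S]={$}  FOLLOW[A]={$,a,b}  FOLLOW[B]={$}  FOLLOW[C]={b}
pass 2:
  A→b C: FOLLOW(C) ⊇ FOLLOW(A) ⊇ {$,a,b}; new: +{$,a}
  FOLLOW[S]={$}  FOLLOW[A]={$,a,b}  FOLLOW[B]={$}  FOLLOW[C]={$,a,b}
pass 3: done
  FOLLOW[S]={$}  FOLLOW[A]={$,a,b}  FOLLOW[B]={$}  FOLLOW[C]={$,a,b}

FOLLOW(C) = ["$", "a", "b"]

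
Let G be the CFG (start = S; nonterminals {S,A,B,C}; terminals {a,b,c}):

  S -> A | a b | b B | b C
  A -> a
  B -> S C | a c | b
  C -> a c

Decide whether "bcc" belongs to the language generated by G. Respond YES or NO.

Convert to CNF:
  S -> T0 T2 | T2 B | T2 C | a
  A -> a
  B -> S C | T0 T1 | b
  C -> T0 T1
  T0 -> a
  T1 -> c
  T2 -> b

CYK table (by increasing span):
  T[0,0] 'b' = {B,T2}  orig:{B}
  T[1,1] 'c' = {T1}  orig:{}
  T[2,2] 'c' = {T1}  orig:{}
  T[0,1] 'bc' = ∅
  T[1,2] 'cc' = ∅
  T[0,2] 'bcc' = ∅

S ∉ T[0,2] ⇒ NO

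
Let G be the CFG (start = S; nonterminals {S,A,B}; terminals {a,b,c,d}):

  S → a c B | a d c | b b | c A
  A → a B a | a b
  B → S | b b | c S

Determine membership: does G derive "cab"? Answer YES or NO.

CNF form of G:
  S -> T0 X7 | T0 X8 | T1 T1 | T2 A
  A -> T0 T1 | T0 X4
  B -> T0 X5 | T0 X6 | T1 T1 | T2 A | T2 S
  T0 -> a
  T1 -> b
  T2 -> c
  T3 -> d
  X4 -> B T0
  X5 -> T2 B
  X6 -> T3 T2
  X7 -> T2 B
  X8 -> T3 T2

CYK table (by increasing span):
  T[0,0] 'c' = {T2}  orig:{}
  T[1,1] 'a' = {T0}  orig:{}
  T[2,2] 'b' = {T1}  orig:{}
  T[0,1] 'ca' = ∅
  T[1,2] 'ab' = {A}
  T[0,2] 'cab' = {B,S}

S ∈ T[0,2] ⇒ YES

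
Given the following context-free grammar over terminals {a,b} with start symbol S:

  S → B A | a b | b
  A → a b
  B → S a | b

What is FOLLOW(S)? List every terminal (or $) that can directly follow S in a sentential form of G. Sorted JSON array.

FIRST sets, iterate to fixpoint:
iter 1:
  A via A→a b: +{a}
  B via B→b: +{b}
  S via S→B A: +{b}
  S via S→a b: +{a}
  FIRST(S)={a,b}  FIRST(A)={a}  FIRST(B)={b}
iter 2:
  B via B→S a: +{a}
  FIRST(S)={a,b}  FIRST(A)={a}  FIRST(B)={a,b}
iter 3: (stable)
  FIRST(S)={a,b}  FIRST(A)={a}  FIRST(B)={a,b}

FOLLOW sets:
initialize: $ ∈ FOLLOW(S)
iter 1:
  B→S a: FOLLOW(S) ⊇ FIRST(a) = {a}; new: +{a}
  S→B A: FOLLOW(B) ⊇ FIRST(A) = {a}; new: +{a}
  S→B A: FOLLOW(A) ⊇ FOLLOW(S) ⊇ {$,a}; new: +{$,a}
  FOLLOW[S]={$,a}  FOLLOW[A]={$,a}  FOLLOW[B]={a}
iter 2: (no change)
  FOLLOW[S]={$,a}  FOLLOW[A]={$,a}  FOLLOW[B]={a}

FOLLOW(S) = ["$", "a"]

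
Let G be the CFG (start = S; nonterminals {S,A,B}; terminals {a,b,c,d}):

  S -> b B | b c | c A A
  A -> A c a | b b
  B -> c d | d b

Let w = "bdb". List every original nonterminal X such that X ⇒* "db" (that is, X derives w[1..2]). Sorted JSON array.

CNF form of G:
  S -> T0 X5 | T2 B | T2 T0
  A -> A X4 | T2 T2
  B -> T0 T3 | T3 T2
  T0 -> c
  T1 -> a
  T2 -> b
  T3 -> d
  X4 -> T0 T1
  X5 -> A A

CYK table (by increasing span) (cells [i..j] with 1 ≤ i ≤ j ≤ 2 only):
  T[1,1] 'd' = {T3}  orig:{}
  T[2,2] 'b' = {T2}  orig:{}
  T[1,2] 'db' = {B}

Original NTs in T[1,2] deriving "db": ["B"]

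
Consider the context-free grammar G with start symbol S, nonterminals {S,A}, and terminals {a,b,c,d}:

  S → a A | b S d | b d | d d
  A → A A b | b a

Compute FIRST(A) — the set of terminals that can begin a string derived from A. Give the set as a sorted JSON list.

Compute FIRST by fixpoint:
round 1:
  A via A→b a: +{b}
  S via S→a A: +{a}
  S via S→b S d: +{b}
  S via S→d d: +{d}
  S: {a,b,d}  A: {b}
round 2: (stable)
  S: {a,b,d}  A: {b}

FIRST(A) = ["b"]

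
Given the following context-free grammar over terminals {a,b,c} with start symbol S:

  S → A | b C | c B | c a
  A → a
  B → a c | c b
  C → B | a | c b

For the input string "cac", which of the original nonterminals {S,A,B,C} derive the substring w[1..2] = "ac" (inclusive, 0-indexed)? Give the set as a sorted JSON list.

CNF form of G:
  S -> T1 B | T1 T0 | T2 C | a
  A -> a
  B -> T0 T1 | T1 T2
  C -> T0 T1 | T1 T2 | a
  T0 -> a
  T1 -> c
  T2 -> b

CYK table (by increasing span) — only the sub-triangle for w[1..2]:
  cell(1,1) a: {A,C,S,T0}  orig:{A,C,S}
  cell(2,2) c: {T1}  orig:{}
  cell(1,2) ac: {B,C}

Original NTs in T[1,2] deriving "ac": ["B", "C"]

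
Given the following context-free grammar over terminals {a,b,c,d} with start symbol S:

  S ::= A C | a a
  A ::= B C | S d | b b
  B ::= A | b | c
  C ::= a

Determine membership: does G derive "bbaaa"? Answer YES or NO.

Convert to CNF:
  S -> A C | T2 T2
  A -> B C | S T0 | T1 T1
  B -> B C | S T0 | T1 T1 | b | c
  C -> a
  T0 -> d
  T1 -> b
  T2 -> a

CYK fill:
  T[0,0] 'b' = {B,T1}  orig:{B}
  T[1,1] 'b' = {B,T1}  orig:{B}
  T[2,2] 'a' = {C,T2}  orig:{C}
  T[3,3] 'a' = {C,T2}  orig:{C}
  T[4,4] 'a' = {C,T2}  orig:{C}
  T[0,1] 'bb' = {A,B}
  T[1,2] 'ba' = {A,B}
  T[2,3] 'aa' = {S}
  T[3,4] 'aa' = {S}
  T[0,2] 'bba' = {A,B,S}
  T[1,3] 'baa' = {A,B,S}
  T[2,4] 'aaa' = ∅
  T[0,3] 'bbaa' = {A,B,S}
  T[1,4] 'baaa' = {A,B,S}
  T[0,4] 'bbaaa' = {A,B,S}

S ∈ T[0,4] ⇒ YES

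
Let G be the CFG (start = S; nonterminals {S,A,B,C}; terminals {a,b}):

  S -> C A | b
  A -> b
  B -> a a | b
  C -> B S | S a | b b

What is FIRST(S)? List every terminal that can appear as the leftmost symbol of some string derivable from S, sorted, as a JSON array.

Compute FIRST by fixpoint:
round 1:
  A via A→b: +{b}
  B via B→a a: +{a}
  B via B→b: +{b}
  C via C→B S: +{a,b}
  S via S→C A: +{a,b}
  FIRST(S)={a,b}  FIRST(A)={b}  FIRST(B)={a,b}  FIRST(C)={a,b}
round 2: — fixpoint
  FIRST(S)={a,b}  FIRST(A)={b}  FIRST(B)={a,b}  FIRST(C)={a,b}

FIRST(S) = ["a", "b"]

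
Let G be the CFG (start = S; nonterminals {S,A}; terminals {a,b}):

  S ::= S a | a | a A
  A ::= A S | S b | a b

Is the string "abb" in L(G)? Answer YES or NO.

Convert to CNF:
  S -> S T1 | T1 A | a
  A -> A S | S T0 | T1 T0
  T0 -> b
  T1 -> a

CYK fill:
  T[0,0] 'a' = {S,T1}  orig:{S}
  T[1,1] 'b' = {T0}  orig:{}
  T[2,2] 'b' = {T0}  orig:{}
  T[0,1] 'ab' = {A}
  T[1,2] 'bb' = ∅
  T[0,2] 'abb' = ∅

S ∉ T[0,2] ⇒ NO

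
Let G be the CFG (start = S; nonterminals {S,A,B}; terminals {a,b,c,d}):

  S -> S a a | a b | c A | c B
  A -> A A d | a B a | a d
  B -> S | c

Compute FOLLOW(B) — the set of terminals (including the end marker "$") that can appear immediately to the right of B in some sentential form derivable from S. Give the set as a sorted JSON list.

FIRST sets, iterate to fixpoint:
iter 1:
  A via A→a B a: +{a}
  B via B→c: +{c}
  S via S→a b: +{a}
  S via S→c A: +{c}
  FIRST[S]={a,c}  FIRST[A]={a}  FIRST[B]={c}
iter 2:
  B via B→S: +{a}
  FIRST[S]={a,c}  FIRST[A]={a}  FIRST[B]={a,c}
iter 3: done
  FIRST[S]={a,c}  FIRST[A]={a}  FIRST[B]={a,c}

Compute FOLLOW by fixpoint:
FOLLOW(S) := {$}
iter 1:
  A→A A d: FOLLOW(A) ⊇ FIRST(A) = {a}; new: +{a}
  A→A A d: FOLLOW(A) ⊇ FIRST(d) = {d}; new: +{d}
  A→a B a: FOLLOW(B) ⊇ FIRST(a) = {a}; new: +{a}
  B→S: FOLLOW(S) ⊇ FOLLOW(B) ⊇ {a}; new: +{a}
  S→c A: FOLLOW(A) ⊇ FOLLOW(S) ⊇ {$,a}; new: +{$}
  S→c B: FOLLOW(B) ⊇ FOLLOW(S) ⊇ {$,a}; new: +{$}
  FOLLOW[S]={$,a}  FOLLOW[A]={$,a,d}  FOLLOW[B]={$,a}
iter 2: — fixpoint
  FOLLOW[S]={$,a}  FOLLOW[A]={$,a,d}  FOLLOW[B]={$,a}

FOLLOW(B) = ["$", "a"]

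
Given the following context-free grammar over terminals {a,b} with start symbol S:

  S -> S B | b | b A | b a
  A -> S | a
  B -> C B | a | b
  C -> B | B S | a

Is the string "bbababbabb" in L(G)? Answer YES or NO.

CNF form of G:
  S -> S B | T0 A | T0 T1 | b
  A -> S B | T0 A | T0 T1 | a | b
  B -> C B | a | b
  C -> B S | C B | a | b
  T0 -> b
  T1 -> a

CYK table (by increasing span):
  cell(0,0) b: {A,B,C,S,T0}  orig:{A,B,C,S}
  cell(1,1) b: {A,B,C,S,T0}  orig:{A,B,C,S}
  cell(2,2) a: {A,B,C,T1}  orig:{A,B,C}
  cell(3,3) b: {A,B,C,S,T0}  orig:{A,B,C,S}
  cell(4,4) a: {A,B,C,T1}  orig:{A,B,C}
  cell(5,5) b: {A,B,C,S,T0}  orig:{A,B,C,S}
  cell(6,6) b: {A,B,C,S,T0}  orig:{A,B,C,S}
  cell(7,7) a: {A,B,C,T1}  orig:{A,B,C}
  cell(8,8) b: {A,B,C,S,T0}  orig:{A,B,C,S}
  cell(9,9) b: {A,B,C,S,T0}  orig:{A,B,C,S}
  cell(0,1) bb: {A,B,C,S}
  cell(1,2) ba: {A,B,C,S}
  cell(2,3) ab: {B,C}
  cell(3,4) ba: {A,B,C,S}
  cell(4,5) ab: {B,C}
  cell(5,6) bb: {A,B,C,S}
  cell(6,7) ba: {A,B,C,S}
  cell(7,8) ab: {B,C}
  cell(8,9) bb: {A,B,C,S}
  cell(0,2) bba: {A,B,C,S}
  cell(1,3) bab: {A,B,C,S}
  cell(2,4) aba: {B,C}
  cell(3,5) bab: {A,B,C,S}
  cell(4,6) abb: {B,C}
  cell(5,7) bba: {A,B,C,S}
  cell(6,8) bab: {A,B,C,S}
  cell(7,9) abb: {B,C}
  cell(0,3) bbab: {A,B,C,S}
  cell(1,4) baba: {A,B,C,S}
  cell(2,5) abab: {B,C}
  cell(3,6) babb: {A,B,C,S}
  cell(4,7) abba: {B,C}
  cell(5,8) bbab: {A,B,C,S}
  cell(6,9) babb: {A,B,C,S}
  cell(0,4) bbaba: {A,B,C,S}
  cell(1,5) babab: {A,B,C,S}
  cell(2,6) ababb: {B,C}
  cell(3,7) babba: {A,B,C,S}
  cell(4,8) abbab: {B,C}
  cell(5,9) bbabb: {A,B,C,S}
  cell(0,5) bbabab: {A,B,C,S}
  cell(1,6) bababb: {A,B,C,S}
  cell(2,7) ababba: {B,C}
  cell(3,8) babbab: {A,B,C,S}
  cell(4,9) abbabb: {B,C}
  cell(0,6) bbababb: {A,B,C,S}
  cell(1,7) bababba: {A,B,C,S}
  cell(2,8) ababbab: {B,C}
  cell(3,9) babbabb: {A,B,C,S}
  cell(0,7) bbababba: {A,B,C,S}
  cell(1,8) bababbab: {A,B,C,S}
  cell(2,9) ababbabb: {B,C}
  cell(0,8) bbababbab: {A,B,C,S}
  cell(1,9) bababbabb: {A,B,C,S}
  cell(0,9) bbababbabb: {A,B,C,S}

S ∈ T[0,9] ⇒ YES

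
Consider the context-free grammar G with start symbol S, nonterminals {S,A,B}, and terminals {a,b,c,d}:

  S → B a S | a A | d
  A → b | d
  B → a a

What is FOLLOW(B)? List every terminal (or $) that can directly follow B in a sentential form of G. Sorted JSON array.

FIRST sets, iterate to fixpoint:
iter 1:
  A via A→b: +{b}
  A via A→d: +{d}
  B via B→a a: +{a}
  S via S→B a S: +{a}
  S via S→d: +{d}
  FIRST[S]={a,d}  FIRST[A]={b,d}  FIRST[B]={a}
iter 2: done
  FIRST[S]={a,d}  FIRST[A]={b,d}  FIRST[B]={a}

FOLLOW iteration:
seed FOLLOW(S) with $
[1]
  S→B a S: FOLLOW(B) ⊇ FIRST(a) = {a}; new: +{a}
  S→a A: FOLLOW(A) ⊇ FOLLOW(S) ⊇ {$}; new: +{$}
  FOLLOW(S)={$}  FOLLOW(A)={$}  FOLLOW(B)={a}
[2] (no change)
  FOLLOW(S)={$}  FOLLOW(A)={$}  FOLLOW(B)={a}

FOLLOW(B) = ["a"]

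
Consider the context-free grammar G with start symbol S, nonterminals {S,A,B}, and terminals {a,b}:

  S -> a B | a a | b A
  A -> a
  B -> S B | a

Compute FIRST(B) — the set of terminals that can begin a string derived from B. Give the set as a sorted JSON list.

FIRST iteration:
round 1:
  A via A→a: +{a}
  B via B→a: +{a}
  S via S→a B: +{a}
  S via S→b A: +{b}
  S: {a,b}  A: {a}  B: {a}
round 2:
  B via B→S B: +{b}
  S: {a,b}  A: {a}  B: {a,b}
round 3: (no change)
  S: {a,b}  A: {a}  B: {a,b}

FIRST(B) = ["a", "b"]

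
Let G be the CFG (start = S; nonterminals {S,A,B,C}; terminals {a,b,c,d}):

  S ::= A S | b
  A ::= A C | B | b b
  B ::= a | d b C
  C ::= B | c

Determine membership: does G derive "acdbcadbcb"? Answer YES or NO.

Convert to CNF:
  S -> A S | b
  A -> A C | T0 T0 | T1 X2 | a
  B -> T1 X3 | a
  C -> T1 X4 | a | c
  T0 -> b
  T1 -> d
  X2 -> T0 C
  X3 -> T0 C
  X4 -> T0 C

CYK fill:
  [0..0]={A,B,C}  "a"
  [1..1]={C}  "c"
  [2..2]={T1}  "d"  orig:{}
  [3..3]={S,T0}  "b"  orig:{S}
  [4..4]={C}  "c"
  [5..5]={A,B,C}  "a"
  [6..6]={T1}  "d"  orig:{}
  [7..7]={S,T0}  "b"  orig:{S}
  [8..8]={C}  "c"
  [9..9]={S,T0}  "b"  orig:{S}
  [0..1]={A}  "ac"
  [1..2]=∅  "cd"
  [2..3]=∅  "db"
  [3..4]={X2,X3,X4}  "bc"  orig:{}
  [4..5]=∅  "ca"
  [5..6]=∅  "ad"
  [6..7]=∅  "db"
  [7..8]={X2,X3,X4}  "bc"  orig:{}
  [8..9]=∅  "cb"
  [0..2]=∅  "acd"
  [1..3]=∅  "cdb"
  [2..4]={A,B,C}  "dbc"
  [3..5]=∅  "bca"
  [4..6]=∅  "cad"
  [5..7]=∅  "adb"
  [6..8]={A,B,C}  "dbc"
  [7..9]=∅  "bcb"
  [0..3]=∅  "acdb"
  [1..4]=∅  "cdbc"
  [2..5]={A}  "dbca"
  [3..6]=∅  "bcad"
  [4..7]=∅  "cadb"
  [5..8]={A}  "adbc"
  [6..9]={S}  "dbcb"
  [0..4]={A}  "acdbc"
  [1..5]=∅  "cdbca"
  [2..6]=∅  "dbcad"
  [3..7]=∅  "bcadb"
  [4..8]=∅  "cadbc"
  [5..9]={S}  "adbcb"
  [0..5]={A}  "acdbca"
  [1..6]=∅  "cdbcad"
  [2..7]=∅  "dbcadb"
  [3..8]=∅  "bcadbc"
  [4..9]=∅  "cadbcb"
  [0..6]=∅  "acdbcad"
  [1..7]=∅  "cdbcadb"
  [2..8]={A}  "dbcadbc"
  [3..9]=∅  "bcadbcb"
  [0..7]=∅  "acdbcadb"
  [1..8]=∅  "cdbcadbc"
  [2..9]={S}  "dbcadbcb"
  [0..8]={A}  "acdbcadbc"
  [1..9]=∅  "cdbcadbcb"
  [0..9]={S}  "acdbcadbcb"

S ∈ T[0,9] ⇒ YES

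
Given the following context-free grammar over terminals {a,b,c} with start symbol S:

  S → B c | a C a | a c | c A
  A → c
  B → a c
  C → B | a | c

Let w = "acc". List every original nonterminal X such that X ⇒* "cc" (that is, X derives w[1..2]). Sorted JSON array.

Convert to CNF:
  S -> B T1 | T0 T1 | T0 X2 | T1 A
  A -> c
  B -> T0 T1
  C -> T0 T1 | a | c
  T0 -> a
  T1 -> c
  X2 -> C T0

CYK fill, restricted to cells inside w[1..2]:
  [1..1]={A,C,T1}  "c"  orig:{A,C}
  [2..2]={A,C,T1}  "c"  orig:{A,C}
  [1..2]={S}  "cc"

Original NTs in T[1,2] deriving "cc": ["S"]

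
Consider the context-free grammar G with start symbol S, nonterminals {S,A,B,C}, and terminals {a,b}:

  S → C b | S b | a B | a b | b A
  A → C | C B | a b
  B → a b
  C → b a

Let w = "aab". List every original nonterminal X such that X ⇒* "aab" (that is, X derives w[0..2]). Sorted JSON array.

Convert to CNF:
  S -> C T1 | S T1 | T0 B | T0 T1 | T1 A
  A -> C B | T0 T1 | T1 T0
  B -> T0 T1
  C -> T1 T0
  T0 -> a
  T1 -> b

Fill CYK table bottom-up, restricted to cells inside w[0..2]:
  [0..0]={T0}  "a"  orig:{}
  [1..1]={T0}  "a"  orig:{}
  [2..2]={T1}  "b"  orig:{}
  [0..1]=∅  "aa"
  [1..2]={A,B,S}  "ab"
  [0..2]={S}  "aab"

Original NTs in T[0,2] deriving "aab": ["S"]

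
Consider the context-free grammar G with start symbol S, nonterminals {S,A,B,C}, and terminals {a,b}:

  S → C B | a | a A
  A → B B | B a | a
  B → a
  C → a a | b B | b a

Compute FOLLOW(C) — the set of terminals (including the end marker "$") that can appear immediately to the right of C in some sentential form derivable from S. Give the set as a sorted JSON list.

FIRST iteration:
[1]
  A via A→a: +{a}
  B via B→a: +{a}
  C via C→a a: +{a}
  C via C→b B: +{b}
  S via S→C B: +{a,b}
  FIRST(S)={a,b}  FIRST(A)={a}  FIRST(B)={a}  FIRST(C)={a,b}
[2] done
  FIRST(S)={a,b}  FIRST(A)={a}  FIRST(B)={a}  FIRST(C)={a,b}

FOLLOW sets:
FOLLOW(S) := {$}
[1]
  A→B B: FOLLOW(B) ⊇ FIRST(B) = {a}; new: +{a}
  S→C B: FOLLOW(C) ⊇ FIRST(B) = {a}; new: +{a}
  S→C B: FOLLOW(B) ⊇ FOLLOW(S) ⊇ {$}; new: +{$}
  S→a A: FOLLOW(A) ⊇ FOLLOW(S) ⊇ {$}; new: +{$}
  FOLLOW[S]={$}  FOLLOW[A]={$}  FOLLOW[B]={$,a}  FOLLOW[C]={a}
[2] (stable)
  FOLLOW[S]={$}  FOLLOW[A]={$}  FOLLOW[B]={$,a}  FOLLOW[C]={a}

FOLLOW(C) = ["a"]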